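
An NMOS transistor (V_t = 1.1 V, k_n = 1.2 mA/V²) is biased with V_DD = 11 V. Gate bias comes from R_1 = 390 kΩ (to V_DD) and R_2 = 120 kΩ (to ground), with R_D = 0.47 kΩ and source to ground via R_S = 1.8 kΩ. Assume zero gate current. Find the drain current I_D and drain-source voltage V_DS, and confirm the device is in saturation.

I_D ≈ 0.38 mA, V_DS ≈ 10 V

V_G = V_DD·R_2/(R_1+R_2) = 11×120/510 = 2.59 V.
Assume saturation: I_D = (k_n/2)(V_GS − V_t)² with V_GS = V_G − I_D·R_S = 2.59 − 1.8·I_D.
Substituting gives 1.94·I_D² − 4.21·I_D + 1.33 = 0, with roots I_D = 0.383 or 1.79 mA.
The root I_D = 1.79 mA gives V_GS = -0.625 V ≤ V_t, so take I_D = 0.383 mA.
Then V_GS = 1.9 V and V_DS = V_DD − I_D(R_D+R_S) = 11 − 0.383×2.27 = 10.1 V.
Saturation requires V_DS ≥ V_GS − V_t = 0.799 V; 10.1 ≥ 0.799 ✓.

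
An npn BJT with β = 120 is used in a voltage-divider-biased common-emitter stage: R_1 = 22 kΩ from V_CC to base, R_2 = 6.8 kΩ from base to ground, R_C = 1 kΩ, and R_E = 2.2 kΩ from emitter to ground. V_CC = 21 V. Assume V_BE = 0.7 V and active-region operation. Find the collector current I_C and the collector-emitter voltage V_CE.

Thevenize the base divider: V_Th = V_CC·R_2/(R_1+R_2) = 21×6.8/28.8 = 4.96 V, R_Th = R_1‖R_2 = 5.19 kΩ.
Base-emitter loop: V_Th = I_B·R_Th + V_BE + (β+1)I_B·R_E, so I_B = (4.96 − 0.7) / (5.19 + 121×2.2) = 0.0157 mA.
I_C = β·I_B = 120×0.0157 = 1.88 mA, and I_E = (β+1)I_B = 1.9 mA.
V_CE = V_CC − I_C·R_C − I_E·R_E = 21 − 1.88×1 − 1.9×2.2 = 14.9 V.
V_CE = 14.9 V > 0.2 V confirms active-region operation.

I_C ≈ 1.9 mA, V_CE ≈ 15 V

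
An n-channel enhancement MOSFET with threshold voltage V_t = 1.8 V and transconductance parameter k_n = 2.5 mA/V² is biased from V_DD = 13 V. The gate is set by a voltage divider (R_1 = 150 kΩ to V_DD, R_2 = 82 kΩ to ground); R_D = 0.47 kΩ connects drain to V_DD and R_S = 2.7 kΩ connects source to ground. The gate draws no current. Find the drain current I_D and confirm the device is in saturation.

V_G = V_DD·R_2/(R_1+R_2) = 13×82/232 = 4.59 V.
Assume saturation: I_D = (k_n/2)(V_GS − V_t)² with V_GS = V_G − I_D·R_S = 4.59 − 2.7·I_D.
Substituting gives 9.11·I_D² − 19.9·I_D + 9.76 = 0, with roots I_D = 0.749 or 1.43 mA.
The root I_D = 1.43 mA gives V_GS = 0.73 V ≤ V_t, so take I_D = 0.749 mA.
Then V_GS = 2.57 V and V_DS = V_DD − I_D(R_D+R_S) = 13 − 0.749×3.17 = 10.6 V.
Saturation requires V_DS ≥ V_GS − V_t = 0.774 V; 10.6 ≥ 0.774 ✓.

I_D ≈ 0.75 mA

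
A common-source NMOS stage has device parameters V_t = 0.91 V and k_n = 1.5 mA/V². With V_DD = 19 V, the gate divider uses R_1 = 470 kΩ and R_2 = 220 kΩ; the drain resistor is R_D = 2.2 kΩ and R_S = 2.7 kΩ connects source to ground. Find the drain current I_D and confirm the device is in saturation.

I_D ≈ 1.4 mA

V_G = V_DD·R_2/(R_1+R_2) = 19×220/690 = 6.06 V.
Assume saturation: I_D = (k_n/2)(V_GS − V_t)² with V_GS = V_G − I_D·R_S = 6.06 − 2.7·I_D.
Substituting gives 5.47·I_D² − 21.8·I_D + 19.9 = 0, with roots I_D = 1.4 or 2.6 mA.
The root I_D = 2.6 mA gives V_GS = -0.95 V ≤ V_t, so take I_D = 1.4 mA.
Then V_GS = 2.28 V and V_DS = V_DD − I_D(R_D+R_S) = 19 − 1.4×4.9 = 12.1 V.
Saturation requires V_DS ≥ V_GS − V_t = 1.37 V; 12.1 ≥ 1.37 ✓.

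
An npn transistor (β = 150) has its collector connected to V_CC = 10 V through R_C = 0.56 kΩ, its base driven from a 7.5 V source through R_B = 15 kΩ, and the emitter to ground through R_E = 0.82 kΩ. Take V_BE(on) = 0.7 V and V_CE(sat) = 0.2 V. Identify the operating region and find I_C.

Assume active: I_B = (7.5 − 0.7)/(15 + 151×0.82) = 0.049 mA, I_C = β·I_B = 7.35 mA.
Then V_CE = 10 − 7.35×0.56 − 7.4×0.82 = -0.18 V < 0.2 V — the active assumption fails.
Re-solve with V_CE = 0.2 V. KCL at the emitter: V_E/R_E = (V_BB−0.7−V_E)/R_B + (V_CC−0.2−V_E)/R_C, giving V_E = 5.84 V.
I_C = (V_CC − 0.2 − V_E)/R_C = (9.8 − 5.84)/0.56 = 7.06 mA.
Check: I_B = (6.8 − 5.84)/15 = 0.0637 mA, and β·I_B = 9.56 mA > I_C, confirming saturation.

saturation; I_C ≈ 7.1 mA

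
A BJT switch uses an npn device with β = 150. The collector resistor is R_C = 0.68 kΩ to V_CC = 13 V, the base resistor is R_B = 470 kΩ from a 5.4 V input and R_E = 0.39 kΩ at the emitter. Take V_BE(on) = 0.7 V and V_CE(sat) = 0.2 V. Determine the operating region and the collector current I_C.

active; I_C ≈ 1.3 mA

Assume active. Base-emitter loop: I_B = (V_BB − V_BE)/(R_B + (β+1)R_E) = (5.4 − 0.7)/(470 + 151×0.39) = 0.00889 mA.
I_C = β·I_B = 150×0.00889 = 1.33 mA.
V_CE = V_CC − I_C·R_C − I_E·R_E = 13 − 1.33×0.68 − 1.34×0.39 = 11.6 V > V_CE(sat), so the active-region assumption holds.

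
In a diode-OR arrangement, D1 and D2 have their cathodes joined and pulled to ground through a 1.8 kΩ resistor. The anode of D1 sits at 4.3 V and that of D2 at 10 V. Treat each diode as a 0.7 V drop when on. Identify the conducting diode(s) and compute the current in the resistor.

Only D2 conducts; I_R ≈ 5.2 mA

Assume both conduct. Then node N would need to be at both 4.3−0.7 = 3.6 V and 10−0.7 = 9.3 V, which is impossible.
Assume only D2 conducts: V_N = 10 − 0.7 = 9.3 V, so I_R = 9.3/1.8 = 5.17 mA.
Check D1: its anode-to-cathode voltage is 4.3 − 9.3 = -5 V < 0.7 V, so it is off. The assumption is consistent.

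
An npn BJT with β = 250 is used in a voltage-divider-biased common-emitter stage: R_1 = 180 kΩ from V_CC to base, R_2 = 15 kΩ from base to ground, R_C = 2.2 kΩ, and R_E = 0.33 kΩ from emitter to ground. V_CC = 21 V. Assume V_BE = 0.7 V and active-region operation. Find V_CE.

Thevenize the base divider: V_Th = V_CC·R_2/(R_1+R_2) = 21×15/195 = 1.62 V, R_Th = R_1‖R_2 = 13.8 kΩ.
Base-emitter loop: V_Th = I_B·R_Th + V_BE + (β+1)I_B·R_E, so I_B = (1.62 − 0.7) / (13.8 + 251×0.33) = 0.00947 mA.
I_C = β·I_B = 250×0.00947 = 2.37 mA, and I_E = (β+1)I_B = 2.38 mA.
V_CE = V_CC − I_C·R_C − I_E·R_E = 21 − 2.37×2.2 − 2.38×0.33 = 15 V.
V_CE = 15 V > 0.2 V confirms active-region operation.

V_CE ≈ 15 V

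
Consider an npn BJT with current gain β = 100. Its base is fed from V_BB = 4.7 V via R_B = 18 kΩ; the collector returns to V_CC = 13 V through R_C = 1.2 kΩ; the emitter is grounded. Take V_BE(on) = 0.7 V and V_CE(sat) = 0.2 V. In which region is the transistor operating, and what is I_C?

Assume active: I_B = (4.7 − 0.7)/18 = 0.222 mA, giving I_C = β·I_B = 22.2 mA.
But then V_CE = 13 − 22.2×1.2 = -13.7 V < V_CE(sat) = 0.2 V — impossible in the active region.
So the transistor is saturated. With V_CE = 0.2 V, I_C = (V_CC − 0.2)/R_C = 12.8/1.2 = 10.7 mA.
Check: β·I_B = 22.2 mA > I_C = 10.7 mA, confirming saturation.

saturation; I_C ≈ 11 mA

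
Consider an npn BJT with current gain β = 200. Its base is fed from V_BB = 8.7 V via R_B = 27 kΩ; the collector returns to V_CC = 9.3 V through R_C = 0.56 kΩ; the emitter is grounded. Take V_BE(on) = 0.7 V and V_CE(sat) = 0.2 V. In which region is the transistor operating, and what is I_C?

saturation; I_C ≈ 16 mA

Assume active: I_B = (8.7 − 0.7)/27 = 0.296 mA, giving I_C = β·I_B = 59.3 mA.
But then V_CE = 9.3 − 59.3×0.56 = -23.9 V < V_CE(sat) = 0.2 V — impossible in the active region.
So the transistor is saturated. With V_CE = 0.2 V, I_C = (V_CC − 0.2)/R_C = 9.1/0.56 = 16.2 mA.
Check: β·I_B = 59.3 mA > I_C = 16.2 mA, confirming saturation.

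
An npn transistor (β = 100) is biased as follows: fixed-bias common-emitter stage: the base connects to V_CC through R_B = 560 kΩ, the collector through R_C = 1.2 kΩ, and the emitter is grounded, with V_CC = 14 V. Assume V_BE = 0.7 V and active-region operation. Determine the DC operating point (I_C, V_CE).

I_C ≈ 2.4 mA, V_CE ≈ 11 V

Base loop: V_CC = I_B·R_B + V_BE, so I_B = (14 − 0.7)/560 kΩ = 0.0238 mA.
In the active region I_C = β·I_B = 100 × 0.0238 = 2.38 mA.
Collector loop: V_CE = V_CC − I_C·R_C = 14 − 2.38×1.2 = 11.2 V.
Since V_CE = 11.2 V > V_CE(sat) ≈ 0.2 V, the transistor is in the active region as assumed.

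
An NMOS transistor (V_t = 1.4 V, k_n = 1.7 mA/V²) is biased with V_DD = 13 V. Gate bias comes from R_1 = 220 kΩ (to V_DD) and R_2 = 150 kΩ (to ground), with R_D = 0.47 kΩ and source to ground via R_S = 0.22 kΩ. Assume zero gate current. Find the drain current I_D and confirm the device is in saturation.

I_D ≈ 5.8 mA

V_G = V_DD·R_2/(R_1+R_2) = 13×150/370 = 5.27 V.
Assume saturation: I_D = (k_n/2)(V_GS − V_t)² with V_GS = V_G − I_D·R_S = 5.27 − 0.22·I_D.
Substituting gives 0.0411·I_D² − 2.45·I_D + 12.7 = 0, with roots I_D = 5.76 or 53.7 mA.
The root I_D = 53.7 mA gives V_GS = -6.55 V ≤ V_t, so take I_D = 5.76 mA.
Then V_GS = 4 V and V_DS = V_DD − I_D(R_D+R_S) = 13 − 5.76×0.69 = 9.03 V.
Saturation requires V_DS ≥ V_GS − V_t = 2.6 V; 9.03 ≥ 2.6 ✓.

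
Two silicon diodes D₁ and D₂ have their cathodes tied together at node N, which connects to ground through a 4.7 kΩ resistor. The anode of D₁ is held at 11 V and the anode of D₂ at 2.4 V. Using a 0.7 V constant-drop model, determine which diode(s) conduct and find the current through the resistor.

Only D₁ conducts; I_R ≈ 2.2 mA

Assume both conduct. Then node N would need to be at both 11−0.7 = 10.3 V and 2.4−0.7 = 1.7 V, which is impossible.
Assume only D₁ conducts: V_N = 11 − 0.7 = 10.3 V, so I_R = 10.3/4.7 = 2.19 mA.
Check D₂: its anode-to-cathode voltage is 2.4 − 10.3 = -7.9 V < 0.7 V, so it is off. The assumption is consistent.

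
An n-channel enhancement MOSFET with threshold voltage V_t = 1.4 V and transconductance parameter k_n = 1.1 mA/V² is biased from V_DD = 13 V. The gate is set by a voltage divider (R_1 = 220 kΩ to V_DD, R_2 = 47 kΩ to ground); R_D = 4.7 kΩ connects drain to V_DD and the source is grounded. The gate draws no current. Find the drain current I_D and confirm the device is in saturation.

I_D ≈ 0.43 mA

V_G = V_DD·R_2/(R_1+R_2) = 13×47/267 = 2.29 V. With the source grounded, V_GS = V_G = 2.29 V.
Assume saturation: I_D = (k_n/2)(V_GS − V_t)² = (1.1/2)×(2.29 − 1.4)² = 0.55×0.888² = 0.434 mA.
V_DS = V_DD − I_D·R_D = 13 − 0.434×4.7 = 11 V.
Saturation requires V_DS ≥ V_GS − V_t = 0.888 V; 11 ≥ 0.888 ✓.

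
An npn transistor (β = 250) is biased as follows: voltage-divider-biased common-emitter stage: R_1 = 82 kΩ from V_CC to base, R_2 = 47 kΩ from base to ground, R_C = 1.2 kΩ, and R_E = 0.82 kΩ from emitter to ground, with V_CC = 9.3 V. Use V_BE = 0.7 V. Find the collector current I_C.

Thevenize the base divider: V_Th = V_CC·R_2/(R_1+R_2) = 9.3×47/129 = 3.39 V, R_Th = R_1‖R_2 = 29.9 kΩ.
Base-emitter loop: V_Th = I_B·R_Th + V_BE + (β+1)I_B·R_E, so I_B = (3.39 − 0.7) / (29.9 + 251×0.82) = 0.0114 mA.
I_C = β·I_B = 250×0.0114 = 2.85 mA, and I_E = (β+1)I_B = 2.86 mA.
V_CE = V_CC − I_C·R_C − I_E·R_E = 9.3 − 2.85×1.2 − 2.86×0.82 = 3.53 V.
V_CE = 3.53 V > 0.2 V confirms active-region operation.

I_C ≈ 2.9 mA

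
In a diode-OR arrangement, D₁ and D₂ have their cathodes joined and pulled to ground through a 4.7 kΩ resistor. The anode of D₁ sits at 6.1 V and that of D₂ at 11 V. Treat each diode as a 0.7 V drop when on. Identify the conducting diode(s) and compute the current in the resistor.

Assume both conduct. Then node N would need to be at both 6.1−0.7 = 5.4 V and 11−0.7 = 10.3 V, which is impossible.
Assume only D₂ conducts: V_N = 11 − 0.7 = 10.3 V, so I_R = 10.3/4.7 = 2.19 mA.
Check D₁: its anode-to-cathode voltage is 6.1 − 10.3 = -4.2 V < 0.7 V, so it is off. The assumption is consistent.

Only D₂ conducts; I_R ≈ 2.2 mA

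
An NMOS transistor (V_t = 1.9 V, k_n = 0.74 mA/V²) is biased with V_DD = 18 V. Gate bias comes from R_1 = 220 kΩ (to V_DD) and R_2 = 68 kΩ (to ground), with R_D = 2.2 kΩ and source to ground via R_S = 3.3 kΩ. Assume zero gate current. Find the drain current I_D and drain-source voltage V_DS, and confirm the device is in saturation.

V_G = V_DD·R_2/(R_1+R_2) = 18×68/288 = 4.25 V.
Assume saturation: I_D = (k_n/2)(V_GS − V_t)² with V_GS = V_G − I_D·R_S = 4.25 − 3.3·I_D.
Substituting gives 4.03·I_D² − 6.74·I_D + 2.04 = 0, with roots I_D = 0.398 or 1.27 mA.
The root I_D = 1.27 mA gives V_GS = 0.044 V ≤ V_t, so take I_D = 0.398 mA.
Then V_GS = 2.94 V and V_DS = V_DD − I_D(R_D+R_S) = 18 − 0.398×5.5 = 15.8 V.
Saturation requires V_DS ≥ V_GS − V_t = 1.04 V; 15.8 ≥ 1.04 ✓.

I_D ≈ 0.4 mA, V_DS ≈ 16 V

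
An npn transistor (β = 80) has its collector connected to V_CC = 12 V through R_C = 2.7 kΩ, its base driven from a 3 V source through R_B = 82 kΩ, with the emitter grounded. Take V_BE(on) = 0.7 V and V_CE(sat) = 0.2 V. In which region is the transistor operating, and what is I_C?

active; I_C ≈ 2.2 mA

Assume active. Base-emitter loop: I_B = (V_BB − V_BE)/R_B = (3 − 0.7)/82 = 0.028 mA.
I_C = β·I_B = 80×0.028 = 2.24 mA.
V_CE = V_CC − I_C·R_C = 12 − 2.24×2.7 = 5.94 V > V_CE(sat), so the active-region assumption holds.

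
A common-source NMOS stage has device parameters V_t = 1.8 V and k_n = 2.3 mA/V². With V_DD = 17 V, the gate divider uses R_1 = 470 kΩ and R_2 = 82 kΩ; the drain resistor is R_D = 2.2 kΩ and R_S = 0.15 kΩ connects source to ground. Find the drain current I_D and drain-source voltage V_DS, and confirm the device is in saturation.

I_D ≈ 0.49 mA, V_DS ≈ 16 V

V_G = V_DD·R_2/(R_1+R_2) = 17×82/552 = 2.53 V.
Assume saturation: I_D = (k_n/2)(V_GS − V_t)² with V_GS = V_G − I_D·R_S = 2.53 − 0.15·I_D.
Substituting gives 0.0259·I_D² − 1.25·I_D + 0.605 = 0, with roots I_D = 0.489 or 47.8 mA.
The root I_D = 47.8 mA gives V_GS = -4.65 V ≤ V_t, so take I_D = 0.489 mA.
Then V_GS = 2.45 V and V_DS = V_DD − I_D(R_D+R_S) = 17 − 0.489×2.35 = 15.9 V.
Saturation requires V_DS ≥ V_GS − V_t = 0.652 V; 15.9 ≥ 0.652 ✓.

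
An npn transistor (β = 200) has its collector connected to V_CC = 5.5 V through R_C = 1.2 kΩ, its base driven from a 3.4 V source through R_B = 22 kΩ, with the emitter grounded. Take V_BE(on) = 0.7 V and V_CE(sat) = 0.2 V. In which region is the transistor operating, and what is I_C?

Assume active: I_B = (3.4 − 0.7)/22 = 0.123 mA, giving I_C = β·I_B = 24.5 mA.
But then V_CE = 5.5 − 24.5×1.2 = -24 V < V_CE(sat) = 0.2 V — impossible in the active region.
So the transistor is saturated. With V_CE = 0.2 V, I_C = (V_CC − 0.2)/R_C = 5.3/1.2 = 4.42 mA.
Check: β·I_B = 24.5 mA > I_C = 4.42 mA, confirming saturation.

saturation; I_C ≈ 4.4 mA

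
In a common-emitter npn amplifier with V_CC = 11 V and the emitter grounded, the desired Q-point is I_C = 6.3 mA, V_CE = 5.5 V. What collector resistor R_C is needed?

Collector loop: V_CC = I_C·R_C + V_CE.
R_C = (V_CC − V_CE)/I_C = (11 − 5.5)/6.3 = 0.873 kΩ.

R_C ≈ 0.87 kΩ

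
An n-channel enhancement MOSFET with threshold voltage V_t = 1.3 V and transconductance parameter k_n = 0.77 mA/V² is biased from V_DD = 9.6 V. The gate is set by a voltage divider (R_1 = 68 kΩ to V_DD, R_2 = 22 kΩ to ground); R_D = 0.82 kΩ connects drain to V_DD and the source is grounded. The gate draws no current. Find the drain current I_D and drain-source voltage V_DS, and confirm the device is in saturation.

V_G = V_DD·R_2/(R_1+R_2) = 9.6×22/90 = 2.35 V. With the source grounded, V_GS = V_G = 2.35 V.
Assume saturation: I_D = (k_n/2)(V_GS − V_t)² = (0.77/2)×(2.35 − 1.3)² = 0.385×1.05² = 0.422 mA.
V_DS = V_DD − I_D·R_D = 9.6 − 0.422×0.82 = 9.25 V.
Saturation requires V_DS ≥ V_GS − V_t = 1.05 V; 9.25 ≥ 1.05 ✓.

I_D ≈ 0.42 mA, V_DS ≈ 9.3 V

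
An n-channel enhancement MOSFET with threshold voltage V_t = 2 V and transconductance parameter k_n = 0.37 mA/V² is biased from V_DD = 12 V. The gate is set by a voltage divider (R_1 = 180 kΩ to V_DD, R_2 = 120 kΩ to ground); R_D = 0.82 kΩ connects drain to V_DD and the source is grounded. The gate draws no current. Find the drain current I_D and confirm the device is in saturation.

V_G = V_DD·R_2/(R_1+R_2) = 12×120/300 = 4.8 V. With the source grounded, V_GS = V_G = 4.8 V.
Assume saturation: I_D = (k_n/2)(V_GS − V_t)² = (0.37/2)×(4.8 − 2)² = 0.185×2.8² = 1.45 mA.
V_DS = V_DD − I_D·R_D = 12 − 1.45×0.82 = 10.8 V.
Saturation requires V_DS ≥ V_GS − V_t = 2.8 V; 10.8 ≥ 2.8 ✓.

I_D ≈ 1.5 mA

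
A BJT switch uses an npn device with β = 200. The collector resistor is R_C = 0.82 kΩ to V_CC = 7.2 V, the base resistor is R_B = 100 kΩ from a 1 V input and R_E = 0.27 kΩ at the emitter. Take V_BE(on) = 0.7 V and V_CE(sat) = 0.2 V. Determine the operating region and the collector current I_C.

Assume active. Base-emitter loop: I_B = (V_BB − V_BE)/(R_B + (β+1)R_E) = (1 − 0.7)/(100 + 201×0.27) = 0.00194 mA.
I_C = β·I_B = 200×0.00194 = 0.389 mA.
V_CE = V_CC − I_C·R_C − I_E·R_E = 7.2 − 0.389×0.82 − 0.391×0.27 = 6.78 V > V_CE(sat), so the active-region assumption holds.

active; I_C ≈ 0.39 mA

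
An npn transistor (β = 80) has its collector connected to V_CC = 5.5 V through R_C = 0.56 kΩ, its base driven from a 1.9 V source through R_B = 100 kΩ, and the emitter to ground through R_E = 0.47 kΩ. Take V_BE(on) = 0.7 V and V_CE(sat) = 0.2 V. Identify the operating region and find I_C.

Assume active. Base-emitter loop: I_B = (V_BB − V_BE)/(R_B + (β+1)R_E) = (1.9 − 0.7)/(100 + 81×0.47) = 0.00869 mA.
I_C = β·I_B = 80×0.00869 = 0.695 mA.
V_CE = V_CC − I_C·R_C − I_E·R_E = 5.5 − 0.695×0.56 − 0.704×0.47 = 4.78 V > V_CE(sat), so the active-region assumption holds.

active; I_C ≈ 0.7 mA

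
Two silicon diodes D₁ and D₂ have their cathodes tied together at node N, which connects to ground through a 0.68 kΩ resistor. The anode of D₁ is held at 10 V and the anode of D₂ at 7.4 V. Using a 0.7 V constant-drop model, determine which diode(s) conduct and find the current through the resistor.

Only D₁ conducts; I_R ≈ 14 mA

Assume both conduct. Then node N would need to be at both 10−0.7 = 9.3 V and 7.4−0.7 = 6.7 V, which is impossible.
Assume only D₁ conducts: V_N = 10 − 0.7 = 9.3 V, so I_R = 9.3/0.68 = 13.7 mA.
Check D₂: its anode-to-cathode voltage is 7.4 − 9.3 = -1.9 V < 0.7 V, so it is off. The assumption is consistent.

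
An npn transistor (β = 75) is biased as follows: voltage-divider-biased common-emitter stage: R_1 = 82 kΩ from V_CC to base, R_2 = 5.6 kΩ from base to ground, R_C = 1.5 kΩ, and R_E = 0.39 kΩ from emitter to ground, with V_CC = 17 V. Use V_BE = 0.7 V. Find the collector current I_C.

Thevenize the base divider: V_Th = V_CC·R_2/(R_1+R_2) = 17×5.6/87.6 = 1.09 V, R_Th = R_1‖R_2 = 5.24 kΩ.
Base-emitter loop: V_Th = I_B·R_Th + V_BE + (β+1)I_B·R_E, so I_B = (1.09 − 0.7) / (5.24 + 76×0.39) = 0.0111 mA.
I_C = β·I_B = 75×0.0111 = 0.832 mA, and I_E = (β+1)I_B = 0.843 mA.
V_CE = V_CC − I_C·R_C − I_E·R_E = 17 − 0.832×1.5 − 0.843×0.39 = 15.4 V.
V_CE = 15.4 V > 0.2 V confirms active-region operation.

I_C ≈ 0.83 mA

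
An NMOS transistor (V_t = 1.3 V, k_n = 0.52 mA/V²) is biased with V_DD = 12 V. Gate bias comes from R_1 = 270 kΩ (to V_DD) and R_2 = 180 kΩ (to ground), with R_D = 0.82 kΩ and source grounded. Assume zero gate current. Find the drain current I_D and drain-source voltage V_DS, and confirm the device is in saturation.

V_G = V_DD·R_2/(R_1+R_2) = 12×180/450 = 4.8 V. With the source grounded, V_GS = V_G = 4.8 V.
Assume saturation: I_D = (k_n/2)(V_GS − V_t)² = (0.52/2)×(4.8 − 1.3)² = 0.26×3.5² = 3.19 mA.
V_DS = V_DD − I_D·R_D = 12 − 3.19×0.82 = 9.39 V.
Saturation requires V_DS ≥ V_GS − V_t = 3.5 V; 9.39 ≥ 3.5 ✓.

I_D ≈ 3.2 mA, V_DS ≈ 9.4 V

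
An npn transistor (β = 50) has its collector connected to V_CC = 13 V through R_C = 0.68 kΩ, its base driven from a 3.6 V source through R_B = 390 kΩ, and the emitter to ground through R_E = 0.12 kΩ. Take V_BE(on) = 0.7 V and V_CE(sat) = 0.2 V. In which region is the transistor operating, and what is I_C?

active; I_C ≈ 0.37 mA

Assume active. Base-emitter loop: I_B = (V_BB − V_BE)/(R_B + (β+1)R_E) = (3.6 − 0.7)/(390 + 51×0.12) = 0.00732 mA.
I_C = β·I_B = 50×0.00732 = 0.366 mA.
V_CE = V_CC − I_C·R_C − I_E·R_E = 13 − 0.366×0.68 − 0.373×0.12 = 12.7 V > V_CE(sat), so the active-region assumption holds.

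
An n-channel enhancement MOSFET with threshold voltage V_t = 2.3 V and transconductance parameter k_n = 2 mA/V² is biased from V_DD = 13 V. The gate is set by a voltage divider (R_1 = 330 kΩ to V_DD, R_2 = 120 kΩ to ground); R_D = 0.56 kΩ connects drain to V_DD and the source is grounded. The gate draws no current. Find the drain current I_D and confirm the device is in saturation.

V_G = V_DD·R_2/(R_1+R_2) = 13×120/450 = 3.47 V. With the source grounded, V_GS = V_G = 3.47 V.
Assume saturation: I_D = (k_n/2)(V_GS − V_t)² = (2/2)×(3.47 − 2.3)² = 1×1.17² = 1.36 mA.
V_DS = V_DD − I_D·R_D = 13 − 1.36×0.56 = 12.2 V.
Saturation requires V_DS ≥ V_GS − V_t = 1.17 V; 12.2 ≥ 1.17 ✓.

I_D ≈ 1.4 mA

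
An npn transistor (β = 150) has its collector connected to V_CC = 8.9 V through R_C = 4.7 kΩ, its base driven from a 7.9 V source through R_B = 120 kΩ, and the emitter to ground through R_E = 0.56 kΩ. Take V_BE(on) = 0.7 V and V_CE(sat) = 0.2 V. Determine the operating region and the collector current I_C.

Assume active: I_B = (7.9 − 0.7)/(120 + 151×0.56) = 0.0352 mA, I_C = β·I_B = 5.28 mA.
Then V_CE = 8.9 − 5.28×4.7 − 5.31×0.56 = -18.9 V < 0.2 V — the active assumption fails.
Re-solve with V_CE = 0.2 V. KCL at the emitter: V_E/R_E = (V_BB−0.7−V_E)/R_B + (V_CC−0.2−V_E)/R_C, giving V_E = 0.952 V.
I_C = (V_CC − 0.2 − V_E)/R_C = (8.7 − 0.952)/4.7 = 1.65 mA.
Check: I_B = (7.2 − 0.952)/120 = 0.0521 mA, and β·I_B = 7.81 mA > I_C, confirming saturation.

saturation; I_C ≈ 1.6 mA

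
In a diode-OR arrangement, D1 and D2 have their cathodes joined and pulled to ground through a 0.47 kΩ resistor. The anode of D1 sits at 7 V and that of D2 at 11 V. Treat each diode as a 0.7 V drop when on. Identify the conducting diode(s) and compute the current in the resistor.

Only D2 conducts; I_R ≈ 22 mA

Assume both conduct. Then node N would need to be at both 7−0.7 = 6.3 V and 11−0.7 = 10.3 V, which is impossible.
Assume only D2 conducts: V_N = 11 − 0.7 = 10.3 V, so I_R = 10.3/0.47 = 21.9 mA.
Check D1: its anode-to-cathode voltage is 7 − 10.3 = -3.3 V < 0.7 V, so it is off. The assumption is consistent.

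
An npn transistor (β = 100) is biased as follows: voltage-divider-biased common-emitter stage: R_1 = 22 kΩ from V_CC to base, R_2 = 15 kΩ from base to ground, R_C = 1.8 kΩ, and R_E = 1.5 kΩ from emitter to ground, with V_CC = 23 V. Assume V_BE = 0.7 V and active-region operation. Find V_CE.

Thevenize the base divider: V_Th = V_CC·R_2/(R_1+R_2) = 23×15/37 = 9.32 V, R_Th = R_1‖R_2 = 8.92 kΩ.
Base-emitter loop: V_Th = I_B·R_Th + V_BE + (β+1)I_B·R_E, so I_B = (9.32 − 0.7) / (8.92 + 101×1.5) = 0.0538 mA.
I_C = β·I_B = 100×0.0538 = 5.38 mA, and I_E = (β+1)I_B = 5.43 mA.
V_CE = V_CC − I_C·R_C − I_E·R_E = 23 − 5.38×1.8 − 5.43×1.5 = 5.18 V.
V_CE = 5.18 V > 0.2 V confirms active-region operation.

V_CE ≈ 5.2 V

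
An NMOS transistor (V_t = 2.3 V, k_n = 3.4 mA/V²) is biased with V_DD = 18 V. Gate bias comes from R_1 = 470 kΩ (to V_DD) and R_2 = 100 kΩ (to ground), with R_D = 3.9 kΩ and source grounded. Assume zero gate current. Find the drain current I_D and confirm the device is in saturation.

I_D ≈ 1.3 mA

V_G = V_DD·R_2/(R_1+R_2) = 18×100/570 = 3.16 V. With the source grounded, V_GS = V_G = 3.16 V.
Assume saturation: I_D = (k_n/2)(V_GS − V_t)² = (3.4/2)×(3.16 − 2.3)² = 1.7×0.858² = 1.25 mA.
V_DS = V_DD − I_D·R_D = 18 − 1.25×3.9 = 13.1 V.
Saturation requires V_DS ≥ V_GS − V_t = 0.858 V; 13.1 ≥ 0.858 ✓.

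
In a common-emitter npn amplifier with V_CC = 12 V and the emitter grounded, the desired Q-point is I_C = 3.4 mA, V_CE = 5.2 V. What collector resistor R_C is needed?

R_C ≈ 2 kΩ

Collector loop: V_CC = I_C·R_C + V_CE.
R_C = (V_CC − V_CE)/I_C = (12 − 5.2)/3.4 = 2 kΩ.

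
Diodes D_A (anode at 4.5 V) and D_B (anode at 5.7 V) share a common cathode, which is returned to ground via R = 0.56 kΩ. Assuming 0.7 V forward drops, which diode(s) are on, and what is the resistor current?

Only D_B conducts; I_R ≈ 8.9 mA

Assume both conduct. Then node N would need to be at both 4.5−0.7 = 3.8 V and 5.7−0.7 = 5 V, which is impossible.
Assume only D_B conducts: V_N = 5.7 − 0.7 = 5 V, so I_R = 5/0.56 = 8.93 mA.
Check D_A: its anode-to-cathode voltage is 4.5 − 5 = -0.5 V < 0.7 V, so it is off. The assumption is consistent.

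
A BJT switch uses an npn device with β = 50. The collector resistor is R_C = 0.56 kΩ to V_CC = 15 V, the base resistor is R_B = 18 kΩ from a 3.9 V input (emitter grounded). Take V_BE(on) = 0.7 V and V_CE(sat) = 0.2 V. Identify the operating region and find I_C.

active; I_C ≈ 8.9 mA

Assume active. Base-emitter loop: I_B = (V_BB − V_BE)/R_B = (3.9 − 0.7)/18 = 0.178 mA.
I_C = β·I_B = 50×0.178 = 8.89 mA.
V_CE = V_CC − I_C·R_C = 15 − 8.89×0.56 = 10 V > V_CE(sat), so the active-region assumption holds.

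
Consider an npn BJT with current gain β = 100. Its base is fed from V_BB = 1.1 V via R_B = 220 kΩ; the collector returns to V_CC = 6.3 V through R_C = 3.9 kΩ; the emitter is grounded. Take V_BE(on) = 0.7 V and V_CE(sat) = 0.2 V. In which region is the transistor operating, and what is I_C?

Assume active. Base-emitter loop: I_B = (V_BB − V_BE)/R_B = (1.1 − 0.7)/220 = 0.00182 mA.
I_C = β·I_B = 100×0.00182 = 0.182 mA.
V_CE = V_CC − I_C·R_C = 6.3 − 0.182×3.9 = 5.59 V > V_CE(sat), so the active-region assumption holds.

active; I_C ≈ 0.18 mA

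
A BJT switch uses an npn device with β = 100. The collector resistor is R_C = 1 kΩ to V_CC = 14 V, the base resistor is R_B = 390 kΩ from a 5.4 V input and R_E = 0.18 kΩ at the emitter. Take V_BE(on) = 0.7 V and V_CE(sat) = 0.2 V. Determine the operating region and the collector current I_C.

active; I_C ≈ 1.2 mA

Assume active. Base-emitter loop: I_B = (V_BB − V_BE)/(R_B + (β+1)R_E) = (5.4 − 0.7)/(390 + 101×0.18) = 0.0115 mA.
I_C = β·I_B = 100×0.0115 = 1.15 mA.
V_CE = V_CC − I_C·R_C − I_E·R_E = 14 − 1.15×1 − 1.16×0.18 = 12.6 V > V_CE(sat), so the active-region assumption holds.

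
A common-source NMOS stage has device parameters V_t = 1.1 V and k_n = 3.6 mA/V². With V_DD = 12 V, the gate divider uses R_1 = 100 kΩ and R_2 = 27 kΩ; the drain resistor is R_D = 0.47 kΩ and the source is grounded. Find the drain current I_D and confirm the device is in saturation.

I_D ≈ 3.8 mA

V_G = V_DD·R_2/(R_1+R_2) = 12×27/127 = 2.55 V. With the source grounded, V_GS = V_G = 2.55 V.
Assume saturation: I_D = (k_n/2)(V_GS − V_t)² = (3.6/2)×(2.55 − 1.1)² = 1.8×1.45² = 3.79 mA.
V_DS = V_DD − I_D·R_D = 12 − 3.79×0.47 = 10.2 V.
Saturation requires V_DS ≥ V_GS − V_t = 1.45 V; 10.2 ≥ 1.45 ✓.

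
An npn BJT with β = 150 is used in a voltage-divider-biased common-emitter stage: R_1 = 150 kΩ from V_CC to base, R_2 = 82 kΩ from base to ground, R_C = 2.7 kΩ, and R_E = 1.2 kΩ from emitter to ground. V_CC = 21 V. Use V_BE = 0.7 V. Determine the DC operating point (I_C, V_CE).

Thevenize the base divider: V_Th = V_CC·R_2/(R_1+R_2) = 21×82/232 = 7.42 V, R_Th = R_1‖R_2 = 53 kΩ.
Base-emitter loop: V_Th = I_B·R_Th + V_BE + (β+1)I_B·R_E, so I_B = (7.42 − 0.7) / (53 + 151×1.2) = 0.0287 mA.
I_C = β·I_B = 150×0.0287 = 4.31 mA, and I_E = (β+1)I_B = 4.33 mA.
V_CE = V_CC − I_C·R_C − I_E·R_E = 21 − 4.31×2.7 − 4.33×1.2 = 4.18 V.
V_CE = 4.18 V > 0.2 V confirms active-region operation.

I_C ≈ 4.3 mA, V_CE ≈ 4.2 V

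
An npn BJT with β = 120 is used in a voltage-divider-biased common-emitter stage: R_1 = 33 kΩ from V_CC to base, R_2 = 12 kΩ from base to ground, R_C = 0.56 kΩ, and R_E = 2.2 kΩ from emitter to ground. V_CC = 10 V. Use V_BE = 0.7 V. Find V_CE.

Thevenize the base divider: V_Th = V_CC·R_2/(R_1+R_2) = 10×12/45 = 2.67 V, R_Th = R_1‖R_2 = 8.8 kΩ.
Base-emitter loop: V_Th = I_B·R_Th + V_BE + (β+1)I_B·R_E, so I_B = (2.67 − 0.7) / (8.8 + 121×2.2) = 0.00715 mA.
I_C = β·I_B = 120×0.00715 = 0.858 mA, and I_E = (β+1)I_B = 0.865 mA.
V_CE = V_CC − I_C·R_C − I_E·R_E = 10 − 0.858×0.56 − 0.865×2.2 = 7.62 V.
V_CE = 7.62 V > 0.2 V confirms active-region operation.

V_CE ≈ 7.6 V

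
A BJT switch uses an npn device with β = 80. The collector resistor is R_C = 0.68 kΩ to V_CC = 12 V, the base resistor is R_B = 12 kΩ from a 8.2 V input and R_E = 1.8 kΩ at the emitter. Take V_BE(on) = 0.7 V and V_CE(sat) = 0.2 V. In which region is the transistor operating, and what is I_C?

active; I_C ≈ 3.8 mA

Assume active. Base-emitter loop: I_B = (V_BB − V_BE)/(R_B + (β+1)R_E) = (8.2 − 0.7)/(12 + 81×1.8) = 0.0475 mA.
I_C = β·I_B = 80×0.0475 = 3.8 mA.
V_CE = V_CC − I_C·R_C − I_E·R_E = 12 − 3.8×0.68 − 3.85×1.8 = 2.48 V > V_CE(sat), so the active-region assumption holds.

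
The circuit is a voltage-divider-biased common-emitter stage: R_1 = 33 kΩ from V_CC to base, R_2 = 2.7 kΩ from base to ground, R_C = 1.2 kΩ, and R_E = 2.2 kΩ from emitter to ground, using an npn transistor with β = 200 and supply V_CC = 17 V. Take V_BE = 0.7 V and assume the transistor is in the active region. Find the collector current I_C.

Thevenize the base divider: V_Th = V_CC·R_2/(R_1+R_2) = 17×2.7/35.7 = 1.29 V, R_Th = R_1‖R_2 = 2.5 kΩ.
Base-emitter loop: V_Th = I_B·R_Th + V_BE + (β+1)I_B·R_E, so I_B = (1.29 − 0.7) / (2.5 + 201×2.2) = 0.00132 mA.
I_C = β·I_B = 200×0.00132 = 0.263 mA, and I_E = (β+1)I_B = 0.265 mA.
V_CE = V_CC − I_C·R_C − I_E·R_E = 17 − 0.263×1.2 − 0.265×2.2 = 16.1 V.
V_CE = 16.1 V > 0.2 V confirms active-region operation.

I_C ≈ 0.26 mA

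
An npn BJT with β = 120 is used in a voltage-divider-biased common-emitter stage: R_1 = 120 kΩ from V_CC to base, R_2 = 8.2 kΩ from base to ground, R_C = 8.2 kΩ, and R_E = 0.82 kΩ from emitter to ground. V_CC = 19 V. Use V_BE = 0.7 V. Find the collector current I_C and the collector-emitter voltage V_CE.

I_C ≈ 0.58 mA, V_CE ≈ 14 V

Thevenize the base divider: V_Th = V_CC·R_2/(R_1+R_2) = 19×8.2/128 = 1.22 V, R_Th = R_1‖R_2 = 7.68 kΩ.
Base-emitter loop: V_Th = I_B·R_Th + V_BE + (β+1)I_B·R_E, so I_B = (1.22 − 0.7) / (7.68 + 121×0.82) = 0.00482 mA.
I_C = β·I_B = 120×0.00482 = 0.578 mA, and I_E = (β+1)I_B = 0.583 mA.
V_CE = V_CC − I_C·R_C − I_E·R_E = 19 − 0.578×8.2 − 0.583×0.82 = 13.8 V.
V_CE = 13.8 V > 0.2 V confirms active-region operation.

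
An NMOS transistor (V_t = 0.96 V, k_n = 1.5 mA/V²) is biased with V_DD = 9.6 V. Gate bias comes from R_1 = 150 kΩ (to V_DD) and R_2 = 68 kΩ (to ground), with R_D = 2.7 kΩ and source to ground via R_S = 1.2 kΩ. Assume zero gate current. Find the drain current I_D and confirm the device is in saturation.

I_D ≈ 0.82 mA

V_G = V_DD·R_2/(R_1+R_2) = 9.6×68/218 = 2.99 V.
Assume saturation: I_D = (k_n/2)(V_GS − V_t)² with V_GS = V_G − I_D·R_S = 2.99 − 1.2·I_D.
Substituting gives 1.08·I_D² − 4.66·I_D + 3.1 = 0, with roots I_D = 0.823 or 3.49 mA.
The root I_D = 3.49 mA gives V_GS = -1.2 V ≤ V_t, so take I_D = 0.823 mA.
Then V_GS = 2.01 V and V_DS = V_DD − I_D(R_D+R_S) = 9.6 − 0.823×3.9 = 6.39 V.
Saturation requires V_DS ≥ V_GS − V_t = 1.05 V; 6.39 ≥ 1.05 ✓.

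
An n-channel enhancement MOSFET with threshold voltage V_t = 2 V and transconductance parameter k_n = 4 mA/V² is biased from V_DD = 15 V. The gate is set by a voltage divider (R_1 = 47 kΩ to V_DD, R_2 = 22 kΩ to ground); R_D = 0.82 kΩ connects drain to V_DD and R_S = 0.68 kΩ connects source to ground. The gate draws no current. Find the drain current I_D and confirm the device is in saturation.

V_G = V_DD·R_2/(R_1+R_2) = 15×22/69 = 4.78 V.
Assume saturation: I_D = (k_n/2)(V_GS − V_t)² with V_GS = V_G − I_D·R_S = 4.78 − 0.68·I_D.
Substituting gives 0.925·I_D² − 8.57·I_D + 15.5 = 0, with roots I_D = 2.46 or 6.8 mA.
The root I_D = 6.8 mA gives V_GS = 0.155 V ≤ V_t, so take I_D = 2.46 mA.
Then V_GS = 3.11 V and V_DS = V_DD − I_D(R_D+R_S) = 15 − 2.46×1.5 = 11.3 V.
Saturation requires V_DS ≥ V_GS − V_t = 1.11 V; 11.3 ≥ 1.11 ✓.

I_D ≈ 2.5 mA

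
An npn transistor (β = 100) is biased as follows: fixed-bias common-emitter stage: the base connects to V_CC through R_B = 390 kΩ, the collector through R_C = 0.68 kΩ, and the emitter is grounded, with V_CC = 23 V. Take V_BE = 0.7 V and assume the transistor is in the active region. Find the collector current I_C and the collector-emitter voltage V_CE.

Base loop: V_CC = I_B·R_B + V_BE, so I_B = (23 − 0.7)/390 kΩ = 0.0572 mA.
In the active region I_C = β·I_B = 100 × 0.0572 = 5.72 mA.
Collector loop: V_CE = V_CC − I_C·R_C = 23 − 5.72×0.68 = 19.1 V.
Since V_CE = 19.1 V > V_CE(sat) ≈ 0.2 V, the transistor is in the active region as assumed.

I_C ≈ 5.7 mA, V_CE ≈ 19 V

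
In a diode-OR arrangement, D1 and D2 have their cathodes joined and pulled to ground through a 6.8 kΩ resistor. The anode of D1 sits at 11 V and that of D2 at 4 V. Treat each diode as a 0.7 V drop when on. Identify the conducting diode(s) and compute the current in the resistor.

Assume both conduct. Then node N would need to be at both 11−0.7 = 10.3 V and 4−0.7 = 3.3 V, which is impossible.
Assume only D1 conducts: V_N = 11 − 0.7 = 10.3 V, so I_R = 10.3/6.8 = 1.51 mA.
Check D2: its anode-to-cathode voltage is 4 − 10.3 = -6.3 V < 0.7 V, so it is off. The assumption is consistent.

Only D1 conducts; I_R ≈ 1.5 mA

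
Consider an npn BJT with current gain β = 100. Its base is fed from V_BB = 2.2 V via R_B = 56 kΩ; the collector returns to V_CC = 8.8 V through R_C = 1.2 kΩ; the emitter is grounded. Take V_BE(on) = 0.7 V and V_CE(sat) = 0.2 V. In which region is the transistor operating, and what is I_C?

Assume active. Base-emitter loop: I_B = (V_BB − V_BE)/R_B = (2.2 − 0.7)/56 = 0.0268 mA.
I_C = β·I_B = 100×0.0268 = 2.68 mA.
V_CE = V_CC − I_C·R_C = 8.8 − 2.68×1.2 = 5.59 V > V_CE(sat), so the active-region assumption holds.

active; I_C ≈ 2.7 mA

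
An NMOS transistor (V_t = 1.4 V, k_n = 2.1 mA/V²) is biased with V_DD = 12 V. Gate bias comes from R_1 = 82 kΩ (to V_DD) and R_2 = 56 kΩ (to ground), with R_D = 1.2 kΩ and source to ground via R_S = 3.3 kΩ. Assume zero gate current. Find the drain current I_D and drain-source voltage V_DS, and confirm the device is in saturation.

V_G = V_DD·R_2/(R_1+R_2) = 12×56/138 = 4.87 V.
Assume saturation: I_D = (k_n/2)(V_GS − V_t)² with V_GS = V_G − I_D·R_S = 4.87 − 3.3·I_D.
Substituting gives 11.4·I_D² − 25·I_D + 12.6 = 0, with roots I_D = 0.789 or 1.4 mA.
The root I_D = 1.4 mA gives V_GS = 0.245 V ≤ V_t, so take I_D = 0.789 mA.
Then V_GS = 2.27 V and V_DS = V_DD − I_D(R_D+R_S) = 12 − 0.789×4.5 = 8.45 V.
Saturation requires V_DS ≥ V_GS − V_t = 0.867 V; 8.45 ≥ 0.867 ✓.

I_D ≈ 0.79 mA, V_DS ≈ 8.5 V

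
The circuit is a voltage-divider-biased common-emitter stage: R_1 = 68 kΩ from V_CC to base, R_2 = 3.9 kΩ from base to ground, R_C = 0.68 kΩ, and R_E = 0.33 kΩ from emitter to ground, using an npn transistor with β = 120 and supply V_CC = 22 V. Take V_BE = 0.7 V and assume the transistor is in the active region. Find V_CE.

V_CE ≈ 21 V

Thevenize the base divider: V_Th = V_CC·R_2/(R_1+R_2) = 22×3.9/71.9 = 1.19 V, R_Th = R_1‖R_2 = 3.69 kΩ.
Base-emitter loop: V_Th = I_B·R_Th + V_BE + (β+1)I_B·R_E, so I_B = (1.19 − 0.7) / (3.69 + 121×0.33) = 0.0113 mA.
I_C = β·I_B = 120×0.0113 = 1.36 mA, and I_E = (β+1)I_B = 1.37 mA.
V_CE = V_CC − I_C·R_C − I_E·R_E = 22 − 1.36×0.68 − 1.37×0.33 = 20.6 V.
V_CE = 20.6 V > 0.2 V confirms active-region operation.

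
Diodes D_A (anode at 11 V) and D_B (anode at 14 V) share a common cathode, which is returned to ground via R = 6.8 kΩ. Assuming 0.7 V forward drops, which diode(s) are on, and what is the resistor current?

Assume both conduct. Then node N would need to be at both 11−0.7 = 10.3 V and 14−0.7 = 13.3 V, which is impossible.
Assume only D_B conducts: V_N = 14 − 0.7 = 13.3 V, so I_R = 13.3/6.8 = 1.96 mA.
Check D_A: its anode-to-cathode voltage is 11 − 13.3 = -2.3 V < 0.7 V, so it is off. The assumption is consistent.

Only D_B conducts; I_R ≈ 2 mA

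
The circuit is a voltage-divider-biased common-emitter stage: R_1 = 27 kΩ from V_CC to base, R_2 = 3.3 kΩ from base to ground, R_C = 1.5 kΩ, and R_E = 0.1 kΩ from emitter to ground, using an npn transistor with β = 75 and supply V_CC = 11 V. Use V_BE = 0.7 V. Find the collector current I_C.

Thevenize the base divider: V_Th = V_CC·R_2/(R_1+R_2) = 11×3.3/30.3 = 1.2 V, R_Th = R_1‖R_2 = 2.94 kΩ.
Base-emitter loop: V_Th = I_B·R_Th + V_BE + (β+1)I_B·R_E, so I_B = (1.2 − 0.7) / (2.94 + 76×0.1) = 0.0472 mA.
I_C = β·I_B = 75×0.0472 = 3.54 mA, and I_E = (β+1)I_B = 3.59 mA.
V_CE = V_CC − I_C·R_C − I_E·R_E = 11 − 3.54×1.5 − 3.59×0.1 = 5.33 V.
V_CE = 5.33 V > 0.2 V confirms active-region operation.

I_C ≈ 3.5 mA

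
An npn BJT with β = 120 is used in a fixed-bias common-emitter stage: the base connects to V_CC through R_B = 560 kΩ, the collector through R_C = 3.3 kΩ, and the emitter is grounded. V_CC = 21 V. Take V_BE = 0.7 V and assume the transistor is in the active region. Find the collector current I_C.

I_C ≈ 4.4 mA

Base loop: V_CC = I_B·R_B + V_BE, so I_B = (21 − 0.7)/560 kΩ = 0.0363 mA.
In the active region I_C = β·I_B = 120 × 0.0363 = 4.35 mA.
Collector loop: V_CE = V_CC − I_C·R_C = 21 − 4.35×3.3 = 6.64 V.
Since V_CE = 6.64 V > V_CE(sat) ≈ 0.2 V, the transistor is in the active region as assumed.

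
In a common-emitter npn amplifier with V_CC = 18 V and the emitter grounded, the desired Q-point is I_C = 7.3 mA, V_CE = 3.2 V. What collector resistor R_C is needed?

R_C ≈ 2 kΩ

Collector loop: V_CC = I_C·R_C + V_CE.
R_C = (V_CC − V_CE)/I_C = (18 − 3.2)/7.3 = 2.03 kΩ.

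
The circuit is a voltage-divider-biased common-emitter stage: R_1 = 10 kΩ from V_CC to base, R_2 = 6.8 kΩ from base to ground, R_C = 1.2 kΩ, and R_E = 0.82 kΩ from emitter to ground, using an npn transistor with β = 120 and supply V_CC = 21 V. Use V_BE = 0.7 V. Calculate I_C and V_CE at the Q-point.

Thevenize the base divider: V_Th = V_CC·R_2/(R_1+R_2) = 21×6.8/16.8 = 8.5 V, R_Th = R_1‖R_2 = 4.05 kΩ.
Base-emitter loop: V_Th = I_B·R_Th + V_BE + (β+1)I_B·R_E, so I_B = (8.5 − 0.7) / (4.05 + 121×0.82) = 0.0755 mA.
I_C = β·I_B = 120×0.0755 = 9.06 mA, and I_E = (β+1)I_B = 9.14 mA.
V_CE = V_CC − I_C·R_C − I_E·R_E = 21 − 9.06×1.2 − 9.14×0.82 = 2.63 V.
V_CE = 2.63 V > 0.2 V confirms active-region operation.

I_C ≈ 9.1 mA, V_CE ≈ 2.6 V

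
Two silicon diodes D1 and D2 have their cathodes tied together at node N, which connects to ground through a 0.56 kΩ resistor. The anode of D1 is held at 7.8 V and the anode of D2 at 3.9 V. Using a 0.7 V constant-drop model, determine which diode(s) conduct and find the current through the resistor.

Only D1 conducts; I_R ≈ 13 mA

Assume both conduct. Then node N would need to be at both 7.8−0.7 = 7.1 V and 3.9−0.7 = 3.2 V, which is impossible.
Assume only D1 conducts: V_N = 7.8 − 0.7 = 7.1 V, so I_R = 7.1/0.56 = 12.7 mA.
Check D2: its anode-to-cathode voltage is 3.9 − 7.1 = -3.2 V < 0.7 V, so it is off. The assumption is consistent.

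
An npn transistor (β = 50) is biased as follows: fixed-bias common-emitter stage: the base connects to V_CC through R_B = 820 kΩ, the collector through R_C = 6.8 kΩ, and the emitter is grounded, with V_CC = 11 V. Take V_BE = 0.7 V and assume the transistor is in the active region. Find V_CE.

V_CE ≈ 6.7 V

Base loop: V_CC = I_B·R_B + V_BE, so I_B = (11 − 0.7)/820 kΩ = 0.0126 mA.
In the active region I_C = β·I_B = 50 × 0.0126 = 0.628 mA.
Collector loop: V_CE = V_CC − I_C·R_C = 11 − 0.628×6.8 = 6.73 V.
Since V_CE = 6.73 V > V_CE(sat) ≈ 0.2 V, the transistor is in the active region as assumed.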